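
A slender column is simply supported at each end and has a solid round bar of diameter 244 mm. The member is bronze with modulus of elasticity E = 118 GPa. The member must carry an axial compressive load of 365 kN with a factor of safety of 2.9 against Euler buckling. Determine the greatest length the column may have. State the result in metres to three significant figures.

L_max ≈ 13.8 m

I = πd⁴/64 = π×244⁴/64 = 1.740×10^8 mm⁴
I = 1.740×10^-4 m⁴
Required critical load P_cr = n·P = 2.9 × 365 = 1058 kN = 1.058×10^6 N
From P_cr = π²EI/(K·L)²:  L = (1/K)·√(π²EI/P_cr) = (1/1)·√(π²×1.18×10^11×1.740×10^-4/1.058×10^6)
L = 13.8 m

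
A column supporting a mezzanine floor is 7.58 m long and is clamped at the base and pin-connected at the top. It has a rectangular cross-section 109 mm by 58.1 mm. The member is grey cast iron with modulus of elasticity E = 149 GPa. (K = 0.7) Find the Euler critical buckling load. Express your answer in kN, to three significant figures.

P_cr ≈ 93.1 kN

Buckling occurs about the weak axis: I_min = h·b³/12 with b = 58.1 mm (the shorter side).
I_min = 109×58.1³/12 = 1.781×10^6 mm⁴
I = 1.781×10^6 mm⁴ = 1.781×10^-6 m⁴
Effective length L_e = K·L = 0.7 × 7.58 = 5.306 m
P_cr = π²EI / L_e² = π² × 149×10⁹ × 1.781×10^-6 / 5.306² = 9.305×10^4 N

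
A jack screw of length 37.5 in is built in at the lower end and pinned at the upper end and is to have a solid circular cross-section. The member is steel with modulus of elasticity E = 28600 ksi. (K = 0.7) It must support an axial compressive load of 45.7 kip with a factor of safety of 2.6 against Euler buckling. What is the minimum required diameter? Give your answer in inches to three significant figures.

Required P_cr = n·P = 2.6 × 45.7 = 118.8 kip
L_e = K·L = 0.7 × 37.5 = 26.25 in
Required I = P_cr·L_e²/(π²E) = 1.188×10^5 × 26.25² / (π² × 2.86×10^7) = 0.2901 in⁴
Solid circle: I = πd⁴/64  ⇒  d = (64I/π)^(1/4) = (64×0.2901/π)^(1/4) = 1.56 in

d ≈ 1.56 in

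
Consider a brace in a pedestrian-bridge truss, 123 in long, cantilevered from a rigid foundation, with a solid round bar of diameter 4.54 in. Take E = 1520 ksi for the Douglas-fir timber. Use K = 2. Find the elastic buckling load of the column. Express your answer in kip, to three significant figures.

I = πd⁴/64 = π×4.54⁴/64 = 20.85 in⁴
Effective length L_e = K·L = 2 × 123 = 246.0 in
P_cr = π²EI / L_e² = π² × 1520×10³ × 20.85 / 246.0² = 5.170×10^3 lb

P_cr ≈ 5.17 kip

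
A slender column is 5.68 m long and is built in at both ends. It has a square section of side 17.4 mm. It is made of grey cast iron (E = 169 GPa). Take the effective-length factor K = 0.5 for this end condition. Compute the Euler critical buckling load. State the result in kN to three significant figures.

I = a⁴/12 = 17.4⁴/12 = 7.639×10^3 mm⁴
I = 7.639×10^3 mm⁴ = 7.639×10^-9 m⁴
Effective length L_e = K·L = 0.5 × 5.68 = 2.840 m
P_cr = π²EI / L_e² = π² × 169×10⁹ × 7.639×10^-9 / 2.840² = 1.580×10^3 N

P_cr ≈ 1.58 kN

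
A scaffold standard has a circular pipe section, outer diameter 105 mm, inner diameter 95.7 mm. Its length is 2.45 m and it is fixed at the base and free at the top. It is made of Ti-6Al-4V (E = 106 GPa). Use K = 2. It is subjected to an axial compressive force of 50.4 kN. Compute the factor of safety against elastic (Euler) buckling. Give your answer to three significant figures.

n ≈ 1.60

d_o = 105 mm, d_i = 95.7 mm
I = π(d_o⁴ − d_i⁴)/64 = π(105⁴ − 95.70⁴)/64 = 1.849×10^6 mm⁴
I = 1.849×10^6 mm⁴ = 1.849×10^-6 m⁴
Effective length L_e = K·L = 2 × 2.45 = 4.900 m
P_cr = π²EI / L_e² = π² × 106×10⁹ × 1.849×10^-6 / 4.900² = 8.058×10^4 N
Factor of safety n = P_cr / P = 80.577 / 50.4 = 1.60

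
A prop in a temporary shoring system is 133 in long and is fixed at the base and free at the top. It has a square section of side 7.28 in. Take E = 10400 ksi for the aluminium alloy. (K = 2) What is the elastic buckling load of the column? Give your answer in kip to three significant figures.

I = a⁴/12 = 7.28⁴/12 = 234.1 in⁴
Effective length L_e = K·L = 2 × 133 = 266.0 in
P_cr = π²EI / L_e² = π² × 10400×10³ × 234.1 / 266.0² = 3.396×10^5 lb

P_cr ≈ 340 kip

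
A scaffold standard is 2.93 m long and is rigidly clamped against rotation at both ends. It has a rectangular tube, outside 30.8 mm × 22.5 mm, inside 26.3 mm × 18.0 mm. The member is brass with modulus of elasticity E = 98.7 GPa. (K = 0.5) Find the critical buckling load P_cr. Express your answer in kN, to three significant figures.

Weak-axis I_min = (h_o·b_o³ − h_i·b_i³)/12 with b_o = 22.5, b_i = 18.00 mm (shorter outer/inner sides).
I_min = (30.8×22.5³ − 26.30×18.00³)/12 = 1.645×10^4 mm⁴
I = 1.645×10^4 mm⁴ = 1.645×10^-8 m⁴
Effective length L_e = K·L = 0.5 × 2.93 = 1.465 m
P_cr = π²EI / L_e² = π² × 98.7×10⁹ × 1.645×10^-8 / 1.465² = 7.468×10^3 N

P_cr ≈ 7.47 kN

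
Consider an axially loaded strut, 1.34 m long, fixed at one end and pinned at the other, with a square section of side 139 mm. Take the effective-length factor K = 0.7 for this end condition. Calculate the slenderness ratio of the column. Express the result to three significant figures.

λ ≈ 23.4

For a square r = a/√12 = 139/√12 = 40.13 mm
L_e = K·L = 0.7 × 1.34 m = 0.9380 m = 938.00 mm
λ = L_e / r_min = 938.00 / 40.13 = 23.4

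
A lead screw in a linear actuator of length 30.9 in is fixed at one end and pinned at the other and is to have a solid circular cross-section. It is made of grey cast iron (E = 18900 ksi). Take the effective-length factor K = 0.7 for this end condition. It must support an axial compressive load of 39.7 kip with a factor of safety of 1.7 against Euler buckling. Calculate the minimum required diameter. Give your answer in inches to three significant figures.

d ≈ 1.36 in

Required P_cr = n·P = 1.7 × 39.7 = 67.49 kip
L_e = K·L = 0.7 × 30.9 = 21.63 in
Required I = P_cr·L_e²/(π²E) = 6.749×10^4 × 21.63² / (π² × 1.89×10^7) = 0.1693 in⁴
Solid circle: I = πd⁴/64  ⇒  d = (64I/π)^(1/4) = (64×0.1693/π)^(1/4) = 1.36 in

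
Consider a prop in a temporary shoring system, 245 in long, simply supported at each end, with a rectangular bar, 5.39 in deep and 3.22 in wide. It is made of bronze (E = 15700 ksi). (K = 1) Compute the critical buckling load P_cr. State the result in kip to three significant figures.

P_cr ≈ 38.7 kip

Buckling occurs about the weak axis: I_min = h·b³/12 with b = 3.22 in (the shorter side).
I_min = 5.39×3.22³/12 = 15.00 in⁴
Effective length L_e = K·L = 1 × 245 = 245.0 in
P_cr = π²EI / L_e² = π² × 15700×10³ × 15.00 / 245.0² = 3.871×10^4 lb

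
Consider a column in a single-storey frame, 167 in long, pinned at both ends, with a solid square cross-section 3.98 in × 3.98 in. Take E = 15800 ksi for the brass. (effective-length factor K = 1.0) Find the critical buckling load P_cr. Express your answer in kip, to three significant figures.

P_cr ≈ 117 kip

I = a⁴/12 = 3.98⁴/12 = 20.91 in⁴
Effective length L_e = K·L = 1 × 167 = 167.0 in
P_cr = π²EI / L_e² = π² × 15800×10³ × 20.91 / 167.0² = 1.169×10^5 lb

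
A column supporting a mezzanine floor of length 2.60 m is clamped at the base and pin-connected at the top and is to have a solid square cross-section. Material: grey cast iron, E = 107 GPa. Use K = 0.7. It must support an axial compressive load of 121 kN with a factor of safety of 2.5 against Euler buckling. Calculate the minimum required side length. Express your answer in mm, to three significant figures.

a ≈ 58.1 mm

Required P_cr = n·P = 2.5 × 121 = 302.5 kN
L_e = K·L = 0.7 × 2.60 = 1.820 m
Required I = P_cr·L_e²/(π²E) = 3.025×10^5 × 1.820² / (π² × 1.07×10^11) = 9.488×10^-7 m⁴
I_req = 9.488×10^5 mm⁴
Solid square: I = a⁴/12  ⇒  a = (12I)^(1/4) = (12×9.488×10^5)^(1/4) = 58.1 mm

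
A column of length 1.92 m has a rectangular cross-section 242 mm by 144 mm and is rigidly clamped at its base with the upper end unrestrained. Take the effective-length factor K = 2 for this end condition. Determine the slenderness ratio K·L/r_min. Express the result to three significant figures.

λ ≈ 92.4

Buckling occurs about the weak axis: I_min = h·b³/12 with b = 144 mm (the shorter side).
I_min = 242×144³/12 = 6.022×10^7 mm⁴
A = 3.485×10^4 mm²;  r_min = √(I/A) = √(6.022×10^7/3.485×10^4) = 41.57 mm
L_e = K·L = 2 × 1.92 m = 3.840 m = 3840.0 mm
λ = L_e / r_min = 3840.0 / 41.57 = 92.4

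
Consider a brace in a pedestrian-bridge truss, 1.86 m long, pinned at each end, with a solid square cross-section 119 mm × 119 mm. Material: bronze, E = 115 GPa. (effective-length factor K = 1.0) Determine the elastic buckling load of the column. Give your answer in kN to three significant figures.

I = a⁴/12 = 119⁴/12 = 1.671×10^7 mm⁴
I = 1.671×10^7 mm⁴ = 1.671×10^-5 m⁴
Effective length L_e = K·L = 1 × 1.86 = 1.860 m
P_cr = π²EI / L_e² = π² × 115×10⁹ × 1.671×10^-5 / 1.860² = 5.482×10^6 N

P_cr ≈ 5480 kN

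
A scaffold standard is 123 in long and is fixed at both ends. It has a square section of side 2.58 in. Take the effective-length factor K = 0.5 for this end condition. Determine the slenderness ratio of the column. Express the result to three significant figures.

For a square r = a/√12 = 2.58/√12 = 0.7448 in
L_e = K·L = 0.5 × 123 = 61.50 in
λ = L_e / r_min = 61.500 / 0.7448 = 82.6

λ ≈ 82.6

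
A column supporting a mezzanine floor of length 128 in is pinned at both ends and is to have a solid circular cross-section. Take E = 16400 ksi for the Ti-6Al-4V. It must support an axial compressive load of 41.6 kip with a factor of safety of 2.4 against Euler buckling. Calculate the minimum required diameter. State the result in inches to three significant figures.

d ≈ 3.79 in

Required P_cr = n·P = 2.4 × 41.6 = 99.84 kip
L_e = K·L = 1 × 128 = 128.0 in
Required I = P_cr·L_e²/(π²E) = 9.984×10^4 × 128.0² / (π² × 1.64×10^7) = 10.11 in⁴
Solid circle: I = πd⁴/64  ⇒  d = (64I/π)^(1/4) = (64×10.11/π)^(1/4) = 3.79 in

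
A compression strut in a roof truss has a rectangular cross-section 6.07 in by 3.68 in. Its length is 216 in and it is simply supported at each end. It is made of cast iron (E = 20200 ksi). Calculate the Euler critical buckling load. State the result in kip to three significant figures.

Buckling occurs about the weak axis: I_min = h·b³/12 with b = 3.68 in (the shorter side).
I_min = 6.07×3.68³/12 = 25.21 in⁴
Effective length L_e = K·L = 1 × 216 = 216.0 in
P_cr = π²EI / L_e² = π² × 20200×10³ × 25.21 / 216.0² = 1.077×10^5 lb

P_cr ≈ 108 kip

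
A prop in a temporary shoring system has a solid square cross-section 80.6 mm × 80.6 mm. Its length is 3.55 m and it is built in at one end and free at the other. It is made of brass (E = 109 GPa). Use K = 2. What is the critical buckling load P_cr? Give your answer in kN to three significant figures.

I = a⁴/12 = 80.6⁴/12 = 3.517×10^6 mm⁴
I = 3.517×10^6 mm⁴ = 3.517×10^-6 m⁴
Effective length L_e = K·L = 2 × 3.55 = 7.100 m
P_cr = π²EI / L_e² = π² × 109×10⁹ × 3.517×10^-6 / 7.100² = 7.505×10^4 N

P_cr ≈ 75.1 kN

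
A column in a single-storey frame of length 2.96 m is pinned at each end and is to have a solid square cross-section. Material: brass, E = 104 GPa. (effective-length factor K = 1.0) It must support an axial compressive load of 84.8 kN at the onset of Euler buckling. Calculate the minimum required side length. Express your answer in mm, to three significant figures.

L_e = K·L = 1 × 2.96 = 2.960 m
Required I = P_cr·L_e²/(π²E) = 8.480×10^4 × 2.960² / (π² × 1.04×10^11) = 7.238×10^-7 m⁴
I_req = 7.238×10^5 mm⁴
Solid square: I = a⁴/12  ⇒  a = (12I)^(1/4) = (12×7.238×10^5)^(1/4) = 54.3 mm

a ≈ 54.3 mm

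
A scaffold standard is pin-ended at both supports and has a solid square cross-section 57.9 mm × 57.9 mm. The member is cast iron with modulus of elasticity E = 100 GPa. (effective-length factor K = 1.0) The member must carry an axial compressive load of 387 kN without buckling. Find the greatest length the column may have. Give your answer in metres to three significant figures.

L_max ≈ 1.55 m

I = a⁴/12 = 57.9⁴/12 = 9.366×10^5 mm⁴
I = 9.366×10^-7 m⁴
At the buckling limit P_cr = P = 3.870×10^5 N
From P_cr = π²EI/(K·L)²:  L = (1/K)·√(π²EI/P_cr) = (1/1)·√(π²×1.00×10^11×9.366×10^-7/3.870×10^5)
L = 1.55 m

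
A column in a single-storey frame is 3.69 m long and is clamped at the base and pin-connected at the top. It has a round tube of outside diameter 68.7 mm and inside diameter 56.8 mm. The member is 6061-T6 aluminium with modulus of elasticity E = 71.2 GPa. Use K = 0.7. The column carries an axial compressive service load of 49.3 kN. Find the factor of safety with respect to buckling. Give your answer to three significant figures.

d_o = 68.7 mm, d_i = 56.8 mm
I = π(d_o⁴ − d_i⁴)/64 = π(68.7⁴ − 56.80⁴)/64 = 5.825×10^5 mm⁴
I = 5.825×10^5 mm⁴ = 5.825×10^-7 m⁴
Effective length L_e = K·L = 0.7 × 3.69 = 2.583 m
P_cr = π²EI / L_e² = π² × 71.2×10⁹ × 5.825×10^-7 / 2.583² = 6.135×10^4 N
Factor of safety n = P_cr / P = 61.353 / 49.3 = 1.24

n ≈ 1.24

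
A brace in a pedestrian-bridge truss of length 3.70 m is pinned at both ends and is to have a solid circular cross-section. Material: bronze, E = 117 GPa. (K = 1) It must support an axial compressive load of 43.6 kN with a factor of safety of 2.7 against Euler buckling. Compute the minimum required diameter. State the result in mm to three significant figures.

Required P_cr = n·P = 2.7 × 43.6 = 117.7 kN
L_e = K·L = 1 × 3.70 = 3.700 m
Required I = P_cr·L_e²/(π²E) = 1.177×10^5 × 3.700² / (π² × 1.17×10^11) = 1.396×10^-6 m⁴
I_req = 1.396×10^6 mm⁴
Solid circle: I = πd⁴/64  ⇒  d = (64I/π)^(1/4) = (64×1.396×10^6/π)^(1/4) = 73.0 mm

d ≈ 73.0 mm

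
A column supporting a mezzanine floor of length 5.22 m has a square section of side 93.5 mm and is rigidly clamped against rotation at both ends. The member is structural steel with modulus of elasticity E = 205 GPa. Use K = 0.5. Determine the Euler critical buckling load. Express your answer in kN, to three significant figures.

I = a⁴/12 = 93.5⁴/12 = 6.369×10^6 mm⁴
I = 6.369×10^6 mm⁴ = 6.369×10^-6 m⁴
Effective length L_e = K·L = 0.5 × 5.22 = 2.610 m
P_cr = π²EI / L_e² = π² × 205×10⁹ × 6.369×10^-6 / 2.610² = 1.892×10^6 N

P_cr ≈ 1890 kN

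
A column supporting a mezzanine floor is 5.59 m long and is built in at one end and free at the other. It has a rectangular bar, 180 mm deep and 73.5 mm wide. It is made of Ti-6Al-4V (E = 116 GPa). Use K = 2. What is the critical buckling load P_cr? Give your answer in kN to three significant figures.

Buckling occurs about the weak axis: I_min = h·b³/12 with b = 73.5 mm (the shorter side).
I_min = 180×73.5³/12 = 5.956×10^6 mm⁴
I = 5.956×10^6 mm⁴ = 5.956×10^-6 m⁴
Effective length L_e = K·L = 2 × 5.59 = 11.18 m
P_cr = π²EI / L_e² = π² × 116×10⁹ × 5.956×10^-6 / 11.18² = 5.455×10^4 N

P_cr ≈ 54.6 kN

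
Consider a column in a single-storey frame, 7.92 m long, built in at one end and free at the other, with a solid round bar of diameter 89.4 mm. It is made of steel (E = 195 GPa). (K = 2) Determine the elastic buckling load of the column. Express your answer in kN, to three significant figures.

P_cr ≈ 24.1 kN

I = πd⁴/64 = π×89.4⁴/64 = 3.136×10^6 mm⁴
I = 3.136×10^6 mm⁴ = 3.136×10^-6 m⁴
Effective length L_e = K·L = 2 × 7.92 = 15.84 m
P_cr = π²EI / L_e² = π² × 195×10⁹ × 3.136×10^-6 / 15.84² = 2.405×10^4 N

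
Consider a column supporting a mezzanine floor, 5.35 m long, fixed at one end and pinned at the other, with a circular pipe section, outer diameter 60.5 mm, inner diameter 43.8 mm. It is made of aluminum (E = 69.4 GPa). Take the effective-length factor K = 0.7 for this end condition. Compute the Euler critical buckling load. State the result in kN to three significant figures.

P_cr ≈ 23.3 kN

d_o = 60.5 mm, d_i = 43.8 mm
I = π(d_o⁴ − d_i⁴)/64 = π(60.5⁴ − 43.80⁴)/64 = 4.770×10^5 mm⁴
I = 4.770×10^5 mm⁴ = 4.770×10^-7 m⁴
Effective length L_e = K·L = 0.7 × 5.35 = 3.745 m
P_cr = π²EI / L_e² = π² × 69.4×10⁹ × 4.770×10^-7 / 3.745² = 2.329×10^4 N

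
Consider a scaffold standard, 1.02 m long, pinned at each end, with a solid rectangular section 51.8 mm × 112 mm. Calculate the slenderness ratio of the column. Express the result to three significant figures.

Buckling occurs about the weak axis: I_min = h·b³/12 with b = 51.8 mm (the shorter side).
I_min = 112×51.8³/12 = 1.297×10^6 mm⁴
A = 5.802×10^3 mm²;  r_min = √(I/A) = √(1.297×10^6/5.802×10^3) = 14.95 mm
L_e = K·L = 1 × 1.02 m = 1.020 m = 1020.0 mm
λ = L_e / r_min = 1020.0 / 14.95 = 68.2

λ ≈ 68.2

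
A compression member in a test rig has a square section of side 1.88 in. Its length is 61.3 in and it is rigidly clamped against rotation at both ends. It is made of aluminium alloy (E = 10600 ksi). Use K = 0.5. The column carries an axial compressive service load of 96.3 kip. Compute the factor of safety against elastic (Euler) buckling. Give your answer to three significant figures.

I = a⁴/12 = 1.88⁴/12 = 1.041 in⁴
Effective length L_e = K·L = 0.5 × 61.3 = 30.65 in
P_cr = π²EI / L_e² = π² × 10600×10³ × 1.041 / 30.65² = 1.159×10^5 lb
Factor of safety n = P_cr / P = 115.93 / 96.3 = 1.20

n ≈ 1.20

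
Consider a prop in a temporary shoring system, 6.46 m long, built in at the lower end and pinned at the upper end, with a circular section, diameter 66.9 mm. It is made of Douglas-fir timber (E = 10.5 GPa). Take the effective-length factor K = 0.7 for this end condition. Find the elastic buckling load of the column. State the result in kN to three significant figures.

I = πd⁴/64 = π×66.9⁴/64 = 9.833×10^5 mm⁴
I = 9.833×10^5 mm⁴ = 9.833×10^-7 m⁴
Effective length L_e = K·L = 0.7 × 6.46 = 4.522 m
P_cr = π²EI / L_e² = π² × 10.5×10⁹ × 9.833×10^-7 / 4.522² = 4.983×10^3 N

P_cr ≈ 4.98 kN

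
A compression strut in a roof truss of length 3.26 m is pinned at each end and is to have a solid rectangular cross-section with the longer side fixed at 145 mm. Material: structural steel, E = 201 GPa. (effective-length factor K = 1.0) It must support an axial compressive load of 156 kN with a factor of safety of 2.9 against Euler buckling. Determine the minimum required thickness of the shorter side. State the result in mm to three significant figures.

Required P_cr = n·P = 2.9 × 156 = 452.4 kN
L_e = K·L = 1 × 3.26 = 3.260 m
Required I = P_cr·L_e²/(π²E) = 4.524×10^5 × 3.260² / (π² × 2.01×10^11) = 2.424×10^-6 m⁴
I_req = 2.424×10^6 mm⁴
Rectangle, weak axis: I_min = h·b³/12 with h = 145 mm fixed  ⇒  b = (12I/h)^(1/3) = 58.5 mm

b ≈ 58.5 mm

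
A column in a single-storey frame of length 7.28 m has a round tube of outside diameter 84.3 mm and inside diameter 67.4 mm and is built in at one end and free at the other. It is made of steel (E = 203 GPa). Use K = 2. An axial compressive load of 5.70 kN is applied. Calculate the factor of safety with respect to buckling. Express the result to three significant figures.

d_o = 84.3 mm, d_i = 67.4 mm
I = π(d_o⁴ − d_i⁴)/64 = π(84.3⁴ − 67.40⁴)/64 = 1.466×10^6 mm⁴
I = 1.466×10^6 mm⁴ = 1.466×10^-6 m⁴
Effective length L_e = K·L = 2 × 7.28 = 14.56 m
P_cr = π²EI / L_e² = π² × 203×10⁹ × 1.466×10^-6 / 14.56² = 1.386×10^4 N
Factor of safety n = P_cr / P = 13.855 / 5.70 = 2.43

n ≈ 2.43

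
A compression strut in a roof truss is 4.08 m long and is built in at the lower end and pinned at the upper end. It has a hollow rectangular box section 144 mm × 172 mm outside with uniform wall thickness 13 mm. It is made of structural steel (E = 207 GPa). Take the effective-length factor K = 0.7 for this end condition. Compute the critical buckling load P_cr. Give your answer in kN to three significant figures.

P_cr ≈ 5710 kN

Inner dimensions: h_i = 172 − 2×13 = 146.0 mm, b_i = 144 − 2×13 = 118.0 mm
Weak-axis I_min = (h_o·b_o³ − h_i·b_i³)/12 with b_o = 144, b_i = 118.0 mm (shorter outer/inner sides).
I_min = (172×144³ − 146.0×118.0³)/12 = 2.281×10^7 mm⁴
I = 2.281×10^7 mm⁴ = 2.281×10^-5 m⁴
Effective length L_e = K·L = 0.7 × 4.08 = 2.856 m
P_cr = π²EI / L_e² = π² × 207×10⁹ × 2.281×10^-5 / 2.856² = 5.713×10^6 N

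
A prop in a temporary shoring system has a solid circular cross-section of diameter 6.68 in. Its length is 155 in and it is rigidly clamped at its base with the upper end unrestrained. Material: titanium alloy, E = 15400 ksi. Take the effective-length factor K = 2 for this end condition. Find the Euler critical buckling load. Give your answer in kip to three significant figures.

I = πd⁴/64 = π×6.68⁴/64 = 97.74 in⁴
Effective length L_e = K·L = 2 × 155 = 310.0 in
P_cr = π²EI / L_e² = π² × 15400×10³ × 97.74 / 310.0² = 1.546×10^5 lb

P_cr ≈ 155 kip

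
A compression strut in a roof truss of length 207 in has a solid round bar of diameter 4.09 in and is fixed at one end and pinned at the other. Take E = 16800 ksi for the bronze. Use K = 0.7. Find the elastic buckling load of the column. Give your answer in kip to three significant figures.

I = πd⁴/64 = π×4.09⁴/64 = 13.74 in⁴
Effective length L_e = K·L = 0.7 × 207 = 144.9 in
P_cr = π²EI / L_e² = π² × 16800×10³ × 13.74 / 144.9² = 1.085×10^5 lb

P_cr ≈ 108 kip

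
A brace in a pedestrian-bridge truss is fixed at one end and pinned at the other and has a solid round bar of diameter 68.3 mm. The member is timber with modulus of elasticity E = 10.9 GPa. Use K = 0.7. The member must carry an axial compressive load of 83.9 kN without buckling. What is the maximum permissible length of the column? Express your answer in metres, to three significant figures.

L_max ≈ 1.67 m

I = πd⁴/64 = π×68.3⁴/64 = 1.068×10^6 mm⁴
I = 1.068×10^-6 m⁴
At the buckling limit P_cr = P = 8.390×10^4 N
From P_cr = π²EI/(K·L)²:  L = (1/K)·√(π²EI/P_cr) = (1/0.7)·√(π²×1.09×10^10×1.068×10^-6/8.390×10^4)
L = 1.67 m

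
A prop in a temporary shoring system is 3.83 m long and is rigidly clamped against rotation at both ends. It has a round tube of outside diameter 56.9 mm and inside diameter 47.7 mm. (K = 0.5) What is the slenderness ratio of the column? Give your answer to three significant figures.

λ ≈ 103

d_o = 56.9 mm, d_i = 47.7 mm
I = π(d_o⁴ − d_i⁴)/64 = π(56.9⁴ − 47.70⁴)/64 = 2.604×10^5 mm⁴
A = 755.8 mm²;  r_min = √(I/A) = √(2.604×10^5/755.8) = 18.56 mm
L_e = K·L = 0.5 × 3.83 m = 1.915 m = 1915.0 mm
λ = L_e / r_min = 1915.0 / 18.56 = 103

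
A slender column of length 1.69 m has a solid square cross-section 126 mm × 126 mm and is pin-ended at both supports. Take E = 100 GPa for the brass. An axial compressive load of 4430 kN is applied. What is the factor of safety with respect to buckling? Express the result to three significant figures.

I = a⁴/12 = 126⁴/12 = 2.100×10^7 mm⁴
I = 2.100×10^7 mm⁴ = 2.100×10^-5 m⁴
Effective length L_e = K·L = 1 × 1.69 = 1.690 m
P_cr = π²EI / L_e² = π² × 100×10⁹ × 2.100×10^-5 / 1.690² = 7.258×10^6 N
Factor of safety n = P_cr / P = 7258.2 / 4430 = 1.64

n ≈ 1.64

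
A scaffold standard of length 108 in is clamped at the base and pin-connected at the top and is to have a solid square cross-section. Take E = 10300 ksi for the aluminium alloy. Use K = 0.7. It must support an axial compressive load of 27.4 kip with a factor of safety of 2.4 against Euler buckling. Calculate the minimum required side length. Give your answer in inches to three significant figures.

a ≈ 2.58 in

Required P_cr = n·P = 2.4 × 27.4 = 65.76 kip
L_e = K·L = 0.7 × 108 = 75.60 in
Required I = P_cr·L_e²/(π²E) = 6.576×10^4 × 75.60² / (π² × 1.03×10^7) = 3.697 in⁴
Solid square: I = a⁴/12  ⇒  a = (12I)^(1/4) = (12×3.697)^(1/4) = 2.58 in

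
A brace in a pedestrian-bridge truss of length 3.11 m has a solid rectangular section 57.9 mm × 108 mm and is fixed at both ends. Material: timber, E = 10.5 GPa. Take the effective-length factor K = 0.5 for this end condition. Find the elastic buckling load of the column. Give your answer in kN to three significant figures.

P_cr ≈ 74.9 kN

Buckling occurs about the weak axis: I_min = h·b³/12 with b = 57.9 mm (the shorter side).
I_min = 108×57.9³/12 = 1.747×10^6 mm⁴
I = 1.747×10^6 mm⁴ = 1.747×10^-6 m⁴
Effective length L_e = K·L = 0.5 × 3.11 = 1.555 m
P_cr = π²EI / L_e² = π² × 10.5×10⁹ × 1.747×10^-6 / 1.555² = 7.487×10^4 N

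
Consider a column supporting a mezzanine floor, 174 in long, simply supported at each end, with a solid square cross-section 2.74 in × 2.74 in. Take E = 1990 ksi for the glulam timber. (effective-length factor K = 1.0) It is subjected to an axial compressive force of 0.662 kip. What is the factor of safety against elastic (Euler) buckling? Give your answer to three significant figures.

n ≈ 4.60

I = a⁴/12 = 2.74⁴/12 = 4.697 in⁴
Effective length L_e = K·L = 1 × 174 = 174.0 in
P_cr = π²EI / L_e² = π² × 1990×10³ × 4.697 / 174.0² = 3.047×10^3 lb
Factor of safety n = P_cr / P = 3.0470 / 0.662 = 4.60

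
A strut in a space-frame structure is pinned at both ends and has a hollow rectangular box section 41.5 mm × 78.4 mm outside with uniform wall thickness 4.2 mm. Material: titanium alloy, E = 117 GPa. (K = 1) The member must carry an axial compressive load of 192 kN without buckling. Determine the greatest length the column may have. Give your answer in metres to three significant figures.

L_max ≈ 1.24 m

Inner dimensions: h_i = 78.4 − 2×4.2 = 70.00 mm, b_i = 41.5 − 2×4.2 = 33.10 mm
Weak-axis I_min = (h_o·b_o³ − h_i·b_i³)/12 with b_o = 41.5, b_i = 33.10 mm (shorter outer/inner sides).
I_min = (78.4×41.5³ − 70.00×33.10³)/12 = 2.554×10^5 mm⁴
I = 2.554×10^-7 m⁴
At the buckling limit P_cr = P = 1.920×10^5 N
From P_cr = π²EI/(K·L)²:  L = (1/K)·√(π²EI/P_cr) = (1/1)·√(π²×1.17×10^11×2.554×10^-7/1.920×10^5)
L = 1.24 m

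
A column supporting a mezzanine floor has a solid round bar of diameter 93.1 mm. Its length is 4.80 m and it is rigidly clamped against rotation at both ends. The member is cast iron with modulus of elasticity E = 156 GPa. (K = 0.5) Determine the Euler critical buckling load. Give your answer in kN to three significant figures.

I = πd⁴/64 = π×93.1⁴/64 = 3.688×10^6 mm⁴
I = 3.688×10^6 mm⁴ = 3.688×10^-6 m⁴
Effective length L_e = K·L = 0.5 × 4.80 = 2.400 m
P_cr = π²EI / L_e² = π² × 156×10⁹ × 3.688×10^-6 / 2.400² = 9.858×10^5 N

P_cr ≈ 986 kN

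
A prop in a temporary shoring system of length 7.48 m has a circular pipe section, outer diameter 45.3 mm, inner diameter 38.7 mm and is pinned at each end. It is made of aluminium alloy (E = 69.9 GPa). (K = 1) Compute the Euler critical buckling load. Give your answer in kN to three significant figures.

d_o = 45.3 mm, d_i = 38.7 mm
I = π(d_o⁴ − d_i⁴)/64 = π(45.3⁴ − 38.70⁴)/64 = 9.660×10^4 mm⁴
I = 9.660×10^4 mm⁴ = 9.660×10^-8 m⁴
Effective length L_e = K·L = 1 × 7.48 = 7.480 m
P_cr = π²EI / L_e² = π² × 69.9×10⁹ × 9.660×10^-8 / 7.480² = 1.191×10^3 N

P_cr ≈ 1.19 kN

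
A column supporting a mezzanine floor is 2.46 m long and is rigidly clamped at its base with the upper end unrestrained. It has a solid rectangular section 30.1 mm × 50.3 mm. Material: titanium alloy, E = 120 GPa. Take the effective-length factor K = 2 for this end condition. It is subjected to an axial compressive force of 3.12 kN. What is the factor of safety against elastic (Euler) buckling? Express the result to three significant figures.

n ≈ 1.79

Buckling occurs about the weak axis: I_min = h·b³/12 with b = 30.1 mm (the shorter side).
I_min = 50.3×30.1³/12 = 1.143×10^5 mm⁴
I = 1.143×10^5 mm⁴ = 1.143×10^-7 m⁴
Effective length L_e = K·L = 2 × 2.46 = 4.920 m
P_cr = π²EI / L_e² = π² × 120×10⁹ × 1.143×10^-7 / 4.920² = 5.593×10^3 N
Factor of safety n = P_cr / P = 5.5929 / 3.12 = 1.79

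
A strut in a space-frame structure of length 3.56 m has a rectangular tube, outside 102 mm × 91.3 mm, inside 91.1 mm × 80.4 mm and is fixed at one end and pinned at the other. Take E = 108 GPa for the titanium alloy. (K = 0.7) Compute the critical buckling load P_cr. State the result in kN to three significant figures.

Weak-axis I_min = (h_o·b_o³ − h_i·b_i³)/12 with b_o = 91.3, b_i = 80.40 mm (shorter outer/inner sides).
I_min = (102×91.3³ − 91.10×80.40³)/12 = 2.523×10^6 mm⁴
I = 2.523×10^6 mm⁴ = 2.523×10^-6 m⁴
Effective length L_e = K·L = 0.7 × 3.56 = 2.492 m
P_cr = π²EI / L_e² = π² × 108×10⁹ × 2.523×10^-6 / 2.492² = 4.331×10^5 N

P_cr ≈ 433 kN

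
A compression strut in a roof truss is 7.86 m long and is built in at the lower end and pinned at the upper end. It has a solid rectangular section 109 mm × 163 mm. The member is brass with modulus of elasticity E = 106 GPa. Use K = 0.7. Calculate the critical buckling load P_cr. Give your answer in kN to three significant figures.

P_cr ≈ 608 kN

Buckling occurs about the weak axis: I_min = h·b³/12 with b = 109 mm (the shorter side).
I_min = 163×109³/12 = 1.759×10^7 mm⁴
I = 1.759×10^7 mm⁴ = 1.759×10^-5 m⁴
Effective length L_e = K·L = 0.7 × 7.86 = 5.502 m
P_cr = π²EI / L_e² = π² × 106×10⁹ × 1.759×10^-5 / 5.502² = 6.079×10^5 N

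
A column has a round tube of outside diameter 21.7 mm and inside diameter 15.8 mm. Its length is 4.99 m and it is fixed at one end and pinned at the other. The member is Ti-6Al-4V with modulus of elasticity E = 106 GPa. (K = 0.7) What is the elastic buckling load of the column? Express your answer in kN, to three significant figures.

P_cr ≈ 0.671 kN

d_o = 21.7 mm, d_i = 15.8 mm
I = π(d_o⁴ − d_i⁴)/64 = π(21.7⁴ − 15.80⁴)/64 = 7.825×10^3 mm⁴
I = 7.825×10^3 mm⁴ = 7.825×10^-9 m⁴
Effective length L_e = K·L = 0.7 × 4.99 = 3.493 m
P_cr = π²EI / L_e² = π² × 106×10⁹ × 7.825×10^-9 / 3.493² = 671.0 N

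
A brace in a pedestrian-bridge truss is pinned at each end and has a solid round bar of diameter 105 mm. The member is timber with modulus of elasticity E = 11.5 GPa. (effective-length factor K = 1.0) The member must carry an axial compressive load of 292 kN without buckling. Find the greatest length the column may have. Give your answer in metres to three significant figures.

L_max ≈ 1.52 m

I = πd⁴/64 = π×105⁴/64 = 5.967×10^6 mm⁴
I = 5.967×10^-6 m⁴
At the buckling limit P_cr = P = 2.920×10^5 N
From P_cr = π²EI/(K·L)²:  L = (1/K)·√(π²EI/P_cr) = (1/1)·√(π²×1.15×10^10×5.967×10^-6/2.920×10^5)
L = 1.52 m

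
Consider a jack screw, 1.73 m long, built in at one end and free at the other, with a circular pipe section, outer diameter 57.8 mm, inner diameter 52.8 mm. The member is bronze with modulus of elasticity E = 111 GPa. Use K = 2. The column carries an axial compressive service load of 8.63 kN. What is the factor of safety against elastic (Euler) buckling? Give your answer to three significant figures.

d_o = 57.8 mm, d_i = 52.8 mm
I = π(d_o⁴ − d_i⁴)/64 = π(57.8⁴ − 52.80⁴)/64 = 1.664×10^5 mm⁴
I = 1.664×10^5 mm⁴ = 1.664×10^-7 m⁴
Effective length L_e = K·L = 2 × 1.73 = 3.460 m
P_cr = π²EI / L_e² = π² × 111×10⁹ × 1.664×10^-7 / 3.460² = 1.522×10^4 N
Factor of safety n = P_cr / P = 15.224 / 8.63 = 1.76

n ≈ 1.76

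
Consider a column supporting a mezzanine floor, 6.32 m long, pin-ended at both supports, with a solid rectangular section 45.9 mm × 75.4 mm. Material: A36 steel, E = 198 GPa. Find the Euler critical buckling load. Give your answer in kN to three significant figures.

P_cr ≈ 29.7 kN

Buckling occurs about the weak axis: I_min = h·b³/12 with b = 45.9 mm (the shorter side).
I_min = 75.4×45.9³/12 = 6.076×10^5 mm⁴
I = 6.076×10^5 mm⁴ = 6.076×10^-7 m⁴
Effective length L_e = K·L = 1 × 6.32 = 6.320 m
P_cr = π²EI / L_e² = π² × 198×10⁹ × 6.076×10^-7 / 6.320² = 2.973×10^4 N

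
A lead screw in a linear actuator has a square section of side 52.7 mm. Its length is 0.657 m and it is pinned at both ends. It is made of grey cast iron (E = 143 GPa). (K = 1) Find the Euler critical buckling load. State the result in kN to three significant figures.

I = a⁴/12 = 52.7⁴/12 = 6.428×10^5 mm⁴
I = 6.428×10^5 mm⁴ = 6.428×10^-7 m⁴
Effective length L_e = K·L = 1 × 0.657 = 0.6570 m
P_cr = π²EI / L_e² = π² × 143×10⁹ × 6.428×10^-7 / 0.6570² = 2.102×10^6 N

P_cr ≈ 2100 kN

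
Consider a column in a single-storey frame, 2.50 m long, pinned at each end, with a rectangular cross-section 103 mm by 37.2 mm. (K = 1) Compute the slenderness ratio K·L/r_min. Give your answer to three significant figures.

Buckling occurs about the weak axis: I_min = h·b³/12 with b = 37.2 mm (the shorter side).
I_min = 103×37.2³/12 = 4.419×10^5 mm⁴
A = 3.832×10^3 mm²;  r_min = √(I/A) = √(4.419×10^5/3.832×10^3) = 10.74 mm
L_e = K·L = 1 × 2.50 m = 2.500 m = 2500.0 mm
λ = L_e / r_min = 2500.0 / 10.74 = 233

λ ≈ 233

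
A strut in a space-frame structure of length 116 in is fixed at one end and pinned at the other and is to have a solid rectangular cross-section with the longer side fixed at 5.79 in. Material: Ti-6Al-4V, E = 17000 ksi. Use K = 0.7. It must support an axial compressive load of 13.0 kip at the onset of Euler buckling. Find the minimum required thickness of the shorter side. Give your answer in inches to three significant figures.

L_e = K·L = 0.7 × 116 = 81.20 in
Required I = P_cr·L_e²/(π²E) = 1.300×10^4 × 81.20² / (π² × 1.70×10^7) = 0.5109 in⁴
Rectangle, weak axis: I_min = h·b³/12 with h = 5.79 in fixed  ⇒  b = (12I/h)^(1/3) = 1.02 in

b ≈ 1.02 in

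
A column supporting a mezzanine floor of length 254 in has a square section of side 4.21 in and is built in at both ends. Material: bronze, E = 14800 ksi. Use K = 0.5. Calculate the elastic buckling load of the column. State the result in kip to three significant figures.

I = a⁴/12 = 4.21⁴/12 = 26.18 in⁴
Effective length L_e = K·L = 0.5 × 254 = 127.0 in
P_cr = π²EI / L_e² = π² × 14800×10³ × 26.18 / 127.0² = 2.371×10^5 lb

P_cr ≈ 237 kip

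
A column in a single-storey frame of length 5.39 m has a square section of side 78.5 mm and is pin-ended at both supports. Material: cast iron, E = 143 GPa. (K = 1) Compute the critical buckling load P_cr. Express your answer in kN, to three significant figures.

P_cr ≈ 154 kN

I = a⁴/12 = 78.5⁴/12 = 3.164×10^6 mm⁴
I = 3.164×10^6 mm⁴ = 3.164×10^-6 m⁴
Effective length L_e = K·L = 1 × 5.39 = 5.390 m
P_cr = π²EI / L_e² = π² × 143×10⁹ × 3.164×10^-6 / 5.390² = 1.537×10^5 N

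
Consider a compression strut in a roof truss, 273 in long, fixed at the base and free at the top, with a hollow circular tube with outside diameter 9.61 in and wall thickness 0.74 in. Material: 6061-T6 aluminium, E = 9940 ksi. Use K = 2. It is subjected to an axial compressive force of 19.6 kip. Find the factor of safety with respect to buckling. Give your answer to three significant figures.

Inner diameter d_i = 9.61 − 2×0.74 = 8.130 in
I = π(d_o⁴ − d_i⁴)/64 = π(9.61⁴ − 8.130⁴)/64 = 204.2 in⁴
Effective length L_e = K·L = 2 × 273 = 546.0 in
P_cr = π²EI / L_e² = π² × 9940×10³ × 204.2 / 546.0² = 6.720×10^4 lb
Factor of safety n = P_cr / P = 67.201 / 19.6 = 3.43

n ≈ 3.43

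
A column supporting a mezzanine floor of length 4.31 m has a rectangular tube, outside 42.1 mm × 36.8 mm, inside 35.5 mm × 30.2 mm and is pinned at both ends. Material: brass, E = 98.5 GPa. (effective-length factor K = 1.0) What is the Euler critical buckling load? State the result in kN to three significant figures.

Weak-axis I_min = (h_o·b_o³ − h_i·b_i³)/12 with b_o = 36.8, b_i = 30.20 mm (shorter outer/inner sides).
I_min = (42.1×36.8³ − 35.50×30.20³)/12 = 9.336×10^4 mm⁴
I = 9.336×10^4 mm⁴ = 9.336×10^-8 m⁴
Effective length L_e = K·L = 1 × 4.31 = 4.310 m
P_cr = π²EI / L_e² = π² × 98.5×10⁹ × 9.336×10^-8 / 4.310² = 4.886×10^3 N

P_cr ≈ 4.89 kN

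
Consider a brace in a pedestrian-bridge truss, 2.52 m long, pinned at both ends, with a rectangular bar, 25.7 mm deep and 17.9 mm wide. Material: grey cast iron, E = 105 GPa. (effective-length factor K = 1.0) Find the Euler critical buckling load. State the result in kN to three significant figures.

P_cr ≈ 2.00 kN

Buckling occurs about the weak axis: I_min = h·b³/12 with b = 17.9 mm (the shorter side).
I_min = 25.7×17.9³/12 = 1.228×10^4 mm⁴
I = 1.228×10^4 mm⁴ = 1.228×10^-8 m⁴
Effective length L_e = K·L = 1 × 2.52 = 2.520 m
P_cr = π²EI / L_e² = π² × 105×10⁹ × 1.228×10^-8 / 2.520² = 2.004×10^3 N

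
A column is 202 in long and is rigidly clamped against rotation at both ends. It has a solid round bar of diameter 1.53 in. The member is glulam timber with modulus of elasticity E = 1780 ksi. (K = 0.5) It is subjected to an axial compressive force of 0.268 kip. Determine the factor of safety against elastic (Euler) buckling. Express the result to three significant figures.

n ≈ 1.73

I = πd⁴/64 = π×1.53⁴/64 = 0.2690 in⁴
Effective length L_e = K·L = 0.5 × 202 = 101.0 in
P_cr = π²EI / L_e² = π² × 1780×10³ × 0.2690 / 101.0² = 463.2 lb
Factor of safety n = P_cr / P = 0.46325 / 0.268 = 1.73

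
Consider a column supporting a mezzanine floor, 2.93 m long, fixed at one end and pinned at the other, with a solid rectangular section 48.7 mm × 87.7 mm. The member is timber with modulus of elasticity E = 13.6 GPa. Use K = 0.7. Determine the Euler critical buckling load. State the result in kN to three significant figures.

P_cr ≈ 26.9 kN

Buckling occurs about the weak axis: I_min = h·b³/12 with b = 48.7 mm (the shorter side).
I_min = 87.7×48.7³/12 = 8.441×10^5 mm⁴
I = 8.441×10^5 mm⁴ = 8.441×10^-7 m⁴
Effective length L_e = K·L = 0.7 × 2.93 = 2.051 m
P_cr = π²EI / L_e² = π² × 13.6×10⁹ × 8.441×10^-7 / 2.051² = 2.693×10^4 N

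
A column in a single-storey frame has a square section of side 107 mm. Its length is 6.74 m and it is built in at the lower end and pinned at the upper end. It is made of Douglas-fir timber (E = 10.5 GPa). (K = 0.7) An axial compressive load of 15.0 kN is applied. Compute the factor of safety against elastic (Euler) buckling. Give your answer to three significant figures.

n ≈ 3.39

I = a⁴/12 = 107⁴/12 = 1.092×10^7 mm⁴
I = 1.092×10^7 mm⁴ = 1.092×10^-5 m⁴
Effective length L_e = K·L = 0.7 × 6.74 = 4.718 m
P_cr = π²EI / L_e² = π² × 10.5×10⁹ × 1.092×10^-5 / 4.718² = 5.085×10^4 N
Factor of safety n = P_cr / P = 50.854 / 15.0 = 3.39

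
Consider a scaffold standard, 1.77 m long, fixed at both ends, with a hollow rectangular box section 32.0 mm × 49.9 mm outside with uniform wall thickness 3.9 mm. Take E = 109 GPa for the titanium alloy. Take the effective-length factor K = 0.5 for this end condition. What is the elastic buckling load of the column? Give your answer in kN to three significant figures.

Inner dimensions: h_i = 49.9 − 2×3.9 = 42.10 mm, b_i = 32.0 − 2×3.9 = 24.20 mm
Weak-axis I_min = (h_o·b_o³ − h_i·b_i³)/12 with b_o = 32.0, b_i = 24.20 mm (shorter outer/inner sides).
I_min = (49.9×32.0³ − 42.10×24.20³)/12 = 8.654×10^4 mm⁴
I = 8.654×10^4 mm⁴ = 8.654×10^-8 m⁴
Effective length L_e = K·L = 0.5 × 1.77 = 0.8850 m
P_cr = π²EI / L_e² = π² × 109×10⁹ × 8.654×10^-8 / 0.8850² = 1.189×10^5 N

P_cr ≈ 119 kN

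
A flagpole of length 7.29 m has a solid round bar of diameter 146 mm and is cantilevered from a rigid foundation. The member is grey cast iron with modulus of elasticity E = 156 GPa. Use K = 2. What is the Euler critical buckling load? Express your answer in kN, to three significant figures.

P_cr ≈ 162 kN

I = πd⁴/64 = π×146⁴/64 = 2.230×10^7 mm⁴
I = 2.230×10^7 mm⁴ = 2.230×10^-5 m⁴
Effective length L_e = K·L = 2 × 7.29 = 14.58 m
P_cr = π²EI / L_e² = π² × 156×10⁹ × 2.230×10^-5 / 14.58² = 1.615×10^5 N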